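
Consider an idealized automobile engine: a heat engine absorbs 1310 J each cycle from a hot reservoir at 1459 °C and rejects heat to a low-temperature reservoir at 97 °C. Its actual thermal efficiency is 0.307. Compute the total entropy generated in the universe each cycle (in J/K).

ΔS_univ ≈ 1.696 J/K

T_H = 1459 °C → 1459 + 273.15 = 1732.15 K.
T_C = 97 °C → 97 + 273.15 = 370.15 K.
W = η·Q_H = 0.307 × 1310 = 402.2 J, so Q_C = Q_H − W = 907.8 J.
The hot reservoir loses entropy Q_H/T_H = 1310/1732.15 = 0.7563 J/K; the cold reservoir gains Q_C/T_C = 907.8/370.15 = 2.453 J/K.
ΔS_univ = −Q_H/T_H + Q_C/T_C = 1.696 J/K (> 0, since η = 0.307 < η_Carnot = 0.786).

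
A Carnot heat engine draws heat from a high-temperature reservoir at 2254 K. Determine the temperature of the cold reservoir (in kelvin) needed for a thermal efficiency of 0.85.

T_C ≈ 338 K

From η = 1 − T_C/T_H, T_C = T_H·(1 − η) = 2254.00 × (1 − 0.85) = 338 K.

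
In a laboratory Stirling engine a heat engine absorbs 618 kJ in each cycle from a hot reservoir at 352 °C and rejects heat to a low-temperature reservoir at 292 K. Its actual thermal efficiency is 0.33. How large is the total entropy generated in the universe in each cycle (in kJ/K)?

T_H = 352 °C → 352 + 273.15 = 625.15 K.
W = η·Q_H = 0.33 × 618 = 203.9 kJ, so Q_C = Q_H − W = 414.1 kJ.
Reservoir entropy changes: ΔS_H = −Q_H/T_H = −618/625.15 = -0.9886 kJ/K and ΔS_C = +Q_C/T_C = 414.1/292.00 = 1.418 kJ/K.
ΔS_univ = −Q_H/T_H + Q_C/T_C = 0.429 kJ/K (> 0, since η = 0.33 < η_Carnot = 0.533).

ΔS_univ ≈ 0.429 kJ/K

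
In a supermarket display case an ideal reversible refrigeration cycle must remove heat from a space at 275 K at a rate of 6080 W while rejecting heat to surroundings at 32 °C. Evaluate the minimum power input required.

T_H = 32 °C → 32 + 273.15 = 305.15 K.
Carnot COP: COP_R = T_C/(T_H − T_C) = 275.00/30.15 = 9.1211.
W = Q_C/COP_R = 6080/9.1211 = 666.6 W.

Ẇ_in ≈ 666.6 W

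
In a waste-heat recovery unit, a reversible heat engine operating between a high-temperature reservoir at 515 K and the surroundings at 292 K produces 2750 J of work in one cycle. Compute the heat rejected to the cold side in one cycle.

Q_C ≈ 3600 J

Since the cycle is reversible, η = 1 − T_C/T_H = 1 − 292.00/515.00 = 0.4330.
Since Q_C/Q_H = T_C/T_H and Q_H = W/η, Q_C = W·T_C/(T_H − T_C) = 2750 × 292.00/223.00 = 3600 J.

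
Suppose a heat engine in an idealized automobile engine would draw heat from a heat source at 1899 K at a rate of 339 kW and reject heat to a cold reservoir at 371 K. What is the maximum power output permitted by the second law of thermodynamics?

By the Carnot theorem, η_max = 1 − T_C/T_H = 1 − 371.00/1899.00 = 0.8046.
W_max = η_max · Q_H = 0.8046 × 339 = 273 kW.

Ẇ_max ≈ 273 kW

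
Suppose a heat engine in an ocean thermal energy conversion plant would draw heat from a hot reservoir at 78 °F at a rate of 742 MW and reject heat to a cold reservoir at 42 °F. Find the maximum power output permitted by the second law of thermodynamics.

Ẇ_max ≈ 49.7 MW

T_H = 78 °F → (78 − 32) × 5/9 = 25.56 °C = 298.71 K.
T_C = 42 °F → (42 − 32) × 5/9 = 5.56 °C = 278.71 K.
By the Carnot theorem, η_max = 1 − T_C/T_H = 1 − 278.71/298.71 = 0.0670.
W_max = η_max · Q_H = 0.0670 × 742 = 49.7 MW.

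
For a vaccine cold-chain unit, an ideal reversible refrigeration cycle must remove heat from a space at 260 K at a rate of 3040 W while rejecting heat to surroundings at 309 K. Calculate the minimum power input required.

The reversible coefficient of performance is COP_R = T_C/(T_H − T_C) = 260.00/49.00 = 5.3061.
W = Q_C/COP_R = 3040/5.3061 = 573 W.

Ẇ_in ≈ 573 W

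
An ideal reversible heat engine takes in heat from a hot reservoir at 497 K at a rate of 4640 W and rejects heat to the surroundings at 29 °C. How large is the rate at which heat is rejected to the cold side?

T_C = 29 °C → 29 + 273.15 = 302.15 K.
Carnot efficiency: η = 1 − T_C/T_H = 1 − 302.15/497.00 = 0.3921.
For a reversible cycle Q_C/Q_H = T_C/T_H, so Q_C = 4640 × 302.15/497.00 = 2820 W.

Q̇_C ≈ 2820 W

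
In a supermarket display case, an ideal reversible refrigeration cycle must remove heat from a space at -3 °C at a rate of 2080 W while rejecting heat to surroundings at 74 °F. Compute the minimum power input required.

Ẇ_in ≈ 203 W

T_H = 74 °F → (74 − 32) × 5/9 = 23.33 °C = 296.48 K.
T_C = -3 °C → -3 + 273.15 = 270.15 K.
The reversible coefficient of performance is COP_R = T_C/(T_H − T_C) = 270.15/26.33 = 10.2589.
W = Q_C/COP_R = 2080/10.2589 = 203 W.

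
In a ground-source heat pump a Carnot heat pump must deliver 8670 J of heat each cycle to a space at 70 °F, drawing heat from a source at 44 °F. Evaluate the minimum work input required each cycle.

W_in ≈ 426 J

T_H = 70 °F → (70 − 32) × 5/9 = 21.11 °C = 294.26 K.
T_C = 44 °F → (44 − 32) × 5/9 = 6.67 °C = 279.82 K.
Reversible heating COP: COP_HP = T_H/(T_H − T_C) = 294.26/14.44 = 20.3719.
W = Q_H/COP_HP = 8670/20.3719 = 426 J.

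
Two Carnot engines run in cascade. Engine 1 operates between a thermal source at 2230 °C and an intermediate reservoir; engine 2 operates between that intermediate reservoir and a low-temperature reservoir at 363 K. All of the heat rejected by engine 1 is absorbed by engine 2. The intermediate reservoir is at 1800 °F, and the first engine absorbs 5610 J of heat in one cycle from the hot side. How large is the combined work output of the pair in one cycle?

T_H = 2230 °C → 2230 + 273.15 = 2503.15 K.
Two reversible stages in series are equivalent to a single Carnot engine between T_H and T_C, so η_total = 1 − T_C/T_H = 1 − 363.00/2503.15 = 0.8550.
W_total = η_total · Q_H = 0.8550 × 5610 = 4800 J.

W_total ≈ 4800 J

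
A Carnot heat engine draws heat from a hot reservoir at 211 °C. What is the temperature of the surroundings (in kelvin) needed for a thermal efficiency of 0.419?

T_H = 211 °C → 211 + 273.15 = 484.15 K.
From η = 1 − T_C/T_H, T_C = T_H·(1 − η) = 484.15 × (1 − 0.419) = 281 K.

T_C ≈ 281 K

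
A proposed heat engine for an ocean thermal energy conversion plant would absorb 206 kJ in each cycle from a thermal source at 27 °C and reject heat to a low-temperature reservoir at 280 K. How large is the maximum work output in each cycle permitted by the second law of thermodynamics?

T_H = 27 °C → 27 + 273.15 = 300.15 K.
By the Carnot theorem, η_max = 1 − T_C/T_H = 1 − 280.00/300.15 = 0.0671.
W_max = η_max · Q_H = 0.0671 × 206 = 13.8 kJ.

W_max ≈ 13.8 kJ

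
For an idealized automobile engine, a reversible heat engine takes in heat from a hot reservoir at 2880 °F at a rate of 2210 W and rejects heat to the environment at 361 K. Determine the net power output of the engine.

Ẇ ≈ 1780 W

T_H = 2880 °F → (2880 − 32) × 5/9 = 1582.22 °C = 1855.37 K.
The Carnot efficiency is η = 1 − T_C/T_H = 1 − 361.00/1855.37 = 0.8054.
W = η·Q_H = 0.8054 × 2210 = 1780 W.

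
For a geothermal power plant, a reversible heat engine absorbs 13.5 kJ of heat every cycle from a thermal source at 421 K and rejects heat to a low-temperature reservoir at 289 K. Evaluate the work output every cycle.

W ≈ 4.23 kJ

For a reversible engine, η = 1 − T_C/T_H = 1 − 289.00/421.00 = 0.3135.
W = η·Q_H = 0.3135 × 13.5 = 4.23 kJ.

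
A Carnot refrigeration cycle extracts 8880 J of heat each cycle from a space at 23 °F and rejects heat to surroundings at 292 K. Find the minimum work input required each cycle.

T_C = 23 °F → (23 − 32) × 5/9 = -5.00 °C = 268.15 K.
COP_R = T_C/(T_H − T_C) = 268.15/23.85 = 11.2432.
W = Q_C/COP_R = 8880/11.2432 = 789.8 J.

W_in ≈ 789.8 J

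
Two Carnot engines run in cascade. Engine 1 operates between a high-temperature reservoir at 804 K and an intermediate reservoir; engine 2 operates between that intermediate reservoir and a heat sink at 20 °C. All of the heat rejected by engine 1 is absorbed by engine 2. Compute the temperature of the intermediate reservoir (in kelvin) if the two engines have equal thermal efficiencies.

T_m ≈ 485.5 K

T_C = 20 °C → 20 + 273.15 = 293.15 K.
Equal efficiencies require 1 − T_m/T_H = 1 − T_C/T_m, i.e. T_m/T_H = T_C/T_m, so T_m = √(T_H·T_C) = √(804.00 × 293.15) = 485.5 K.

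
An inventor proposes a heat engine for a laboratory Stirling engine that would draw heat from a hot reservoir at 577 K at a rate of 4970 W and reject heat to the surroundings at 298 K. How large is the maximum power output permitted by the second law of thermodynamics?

Ẇ_max ≈ 2400 W

No engine can exceed the Carnot limit: η_max = 1 − T_C/T_H = 1 − 298.00/577.00 = 0.4835.
W_max = η_max · Q_H = 0.4835 × 4970 = 2400 W.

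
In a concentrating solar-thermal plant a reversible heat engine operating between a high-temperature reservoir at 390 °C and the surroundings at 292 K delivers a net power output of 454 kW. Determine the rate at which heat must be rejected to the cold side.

T_H = 390 °C → 390 + 273.15 = 663.15 K.
Carnot efficiency: η = 1 − T_C/T_H = 1 − 292.00/663.15 = 0.5597.
Since Q_C/Q_H = T_C/T_H and Q_H = W/η, Q_C = W·T_C/(T_H − T_C) = 454 × 292.00/371.15 = 357.2 kW.

Q̇_C ≈ 357.2 kW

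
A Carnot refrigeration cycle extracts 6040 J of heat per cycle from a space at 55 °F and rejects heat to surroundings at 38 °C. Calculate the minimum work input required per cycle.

W_in ≈ 533 J

T_H = 38 °C → 38 + 273.15 = 311.15 K.
T_C = 55 °F → (55 − 32) × 5/9 = 12.78 °C = 285.93 K.
COP_R = T_C/(T_H − T_C) = 285.93/25.22 = 11.3363.
W = Q_C/COP_R = 6040/11.3363 = 533 J.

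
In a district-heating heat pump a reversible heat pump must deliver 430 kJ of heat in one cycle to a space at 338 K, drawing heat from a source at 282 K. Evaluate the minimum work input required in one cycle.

W_in ≈ 71.24 kJ

Reversible heating COP: COP_HP = T_H/(T_H − T_C) = 338.00/56.00 = 6.0357.
W = Q_H/COP_HP = 430/6.0357 = 71.24 kJ.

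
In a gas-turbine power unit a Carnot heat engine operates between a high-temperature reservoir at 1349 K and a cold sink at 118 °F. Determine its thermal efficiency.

T_C = 118 °F → (118 − 32) × 5/9 = 47.78 °C = 320.93 K.
η_rev = 1 − T_C/T_H = 1 − 320.93/1349.00 = 0.762.

η ≈ 0.762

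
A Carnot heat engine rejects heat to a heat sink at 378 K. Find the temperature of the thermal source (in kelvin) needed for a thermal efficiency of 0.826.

From η = 1 − T_C/T_H, solving for T_H gives T_H = T_C/(1 − η) = 378.00/(1 − 0.826) = 2172 K.

T_H ≈ 2172 K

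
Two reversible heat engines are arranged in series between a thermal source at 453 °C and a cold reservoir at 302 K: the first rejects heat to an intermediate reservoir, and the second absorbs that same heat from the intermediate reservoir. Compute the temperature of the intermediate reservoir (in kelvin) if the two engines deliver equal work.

T_H = 453 °C → 453 + 273.15 = 726.15 K.
For reversible stages Q_m = Q_H·(T_m/T_H). Setting W₁ = Q_H(1 − T_m/T_H) equal to W₂ = Q_m(1 − T_C/T_m) = Q_H·(T_m − T_C)/T_H gives T_H − T_m = T_m − T_C, so T_m = (T_H + T_C)/2 = (726.15 + 302.00)/2 = 514 K.

T_m ≈ 514 K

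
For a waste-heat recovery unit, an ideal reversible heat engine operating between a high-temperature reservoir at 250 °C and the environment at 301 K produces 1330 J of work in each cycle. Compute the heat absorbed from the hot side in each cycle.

T_H = 250 °C → 250 + 273.15 = 523.15 K.
Since the cycle is reversible, η = 1 − T_C/T_H = 1 − 301.00/523.15 = 0.4246.
Q_H = W/η = 1330/0.4246 = 3130 J.

Q_H ≈ 3130 J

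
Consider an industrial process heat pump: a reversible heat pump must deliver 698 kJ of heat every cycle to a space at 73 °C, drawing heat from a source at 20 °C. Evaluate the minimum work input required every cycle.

T_H = 73 °C → 73 + 273.15 = 346.15 K.
T_C = 20 °C → 20 + 273.15 = 293.15 K.
The Carnot heat-pump COP is COP_HP = T_H/(T_H − T_C) = 346.15/53.00 = 6.5311.
W = Q_H/COP_HP = 698/6.5311 = 107 kJ.

W_in ≈ 107 kJ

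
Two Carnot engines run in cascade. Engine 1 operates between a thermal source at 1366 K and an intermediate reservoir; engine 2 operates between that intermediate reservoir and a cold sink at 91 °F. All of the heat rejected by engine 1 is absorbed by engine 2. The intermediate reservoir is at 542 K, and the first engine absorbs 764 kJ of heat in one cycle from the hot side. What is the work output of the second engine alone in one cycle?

T_C = 91 °F → (91 − 32) × 5/9 = 32.78 °C = 305.93 K.
Heat entering the second stage: Q_m = Q_H·(T_m/T_H) = 764 × 542.00/1366.00 = 303 kJ.
Second-stage efficiency η₂ = 1 − T_C/T_m = 1 − 305.93/542.00 = 0.4356, so W₂ = η₂·Q_m = 132 kJ.

W₂ ≈ 132 kJ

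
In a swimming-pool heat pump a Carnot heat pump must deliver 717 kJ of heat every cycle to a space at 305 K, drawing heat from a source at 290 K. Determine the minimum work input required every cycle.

W_in ≈ 35.3 kJ

COP_HP = T_H/(T_H − T_C) = 305.00/15.00 = 20.3333.
W = Q_H/COP_HP = 717/20.3333 = 35.3 kJ.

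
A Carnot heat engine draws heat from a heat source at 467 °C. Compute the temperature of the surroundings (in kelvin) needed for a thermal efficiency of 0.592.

T_H = 467 °C → 467 + 273.15 = 740.15 K.
From η = 1 − T_C/T_H, T_C = T_H·(1 − η) = 740.15 × (1 − 0.592) = 302.0 K.

T_C ≈ 302.0 K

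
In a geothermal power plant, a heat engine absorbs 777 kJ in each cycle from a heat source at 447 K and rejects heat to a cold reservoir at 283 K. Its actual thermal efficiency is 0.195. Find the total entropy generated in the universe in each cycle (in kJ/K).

ΔS_univ ≈ 0.472 kJ/K

W = η·Q_H = 0.195 × 777 = 151.5 kJ, so Q_C = Q_H − W = 625.5 kJ.
Entropy balance on the reservoirs: −Q_H/T_H = -1.738 kJ/K, +Q_C/T_C = 2.210 kJ/K.
ΔS_univ = −Q_H/T_H + Q_C/T_C = 0.472 kJ/K (> 0, since η = 0.195 < η_Carnot = 0.367).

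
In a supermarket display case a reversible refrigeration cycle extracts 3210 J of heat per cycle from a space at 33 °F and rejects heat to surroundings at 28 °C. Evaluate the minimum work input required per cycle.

W_in ≈ 322 J

T_H = 28 °C → 28 + 273.15 = 301.15 K.
T_C = 33 °F → (33 − 32) × 5/9 = 0.56 °C = 273.71 K.
The reversible coefficient of performance is COP_R = T_C/(T_H − T_C) = 273.71/27.44 = 9.9731.
W = Q_C/COP_R = 3210/9.9731 = 322 J.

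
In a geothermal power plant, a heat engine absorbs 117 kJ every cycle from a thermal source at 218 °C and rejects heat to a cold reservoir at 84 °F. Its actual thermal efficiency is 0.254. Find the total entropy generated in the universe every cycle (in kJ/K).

T_H = 218 °C → 218 + 273.15 = 491.15 K.
T_C = 84 °F → (84 − 32) × 5/9 = 28.89 °C = 302.04 K.
W = η·Q_H = 0.254 × 117 = 29.72 kJ, so Q_C = Q_H − W = 87.28 kJ.
Reservoir entropy changes: ΔS_H = −Q_H/T_H = −117/491.15 = -0.2382 kJ/K and ΔS_C = +Q_C/T_C = 87.28/302.04 = 0.2890 kJ/K.
ΔS_univ = −Q_H/T_H + Q_C/T_C = 0.0508 kJ/K (> 0, since η = 0.254 < η_Carnot = 0.385).

ΔS_univ ≈ 0.0508 kJ/K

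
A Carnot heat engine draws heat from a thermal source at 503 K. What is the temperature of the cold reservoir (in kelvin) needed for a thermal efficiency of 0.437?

From η = 1 − T_C/T_H, T_C = T_H·(1 − η) = 503.00 × (1 − 0.437) = 283 K.

T_C ≈ 283 K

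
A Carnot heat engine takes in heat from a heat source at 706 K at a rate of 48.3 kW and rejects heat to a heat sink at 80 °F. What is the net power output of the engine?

T_C = 80 °F → (80 − 32) × 5/9 = 26.67 °C = 299.82 K.
Carnot efficiency: η = 1 − T_C/T_H = 1 − 299.82/706.00 = 0.5753.
W = η·Q_H = 0.5753 × 48.3 = 27.8 kW.

Ẇ ≈ 27.8 kW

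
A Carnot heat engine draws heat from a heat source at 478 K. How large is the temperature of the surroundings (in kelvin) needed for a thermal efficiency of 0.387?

From η = 1 − T_C/T_H, T_C = T_H·(1 − η) = 478.00 × (1 − 0.387) = 293 K.

T_C ≈ 293 K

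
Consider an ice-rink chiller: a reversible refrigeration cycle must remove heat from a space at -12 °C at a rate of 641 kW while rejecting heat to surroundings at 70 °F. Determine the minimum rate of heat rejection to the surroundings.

Q̇_H ≈ 722.3 kW

T_H = 70 °F → (70 − 32) × 5/9 = 21.11 °C = 294.26 K.
T_C = -12 °C → -12 + 273.15 = 261.15 K.
For a reversible cycle Q_H/Q_C = T_H/T_C, so Q_H = Q_C·T_H/T_C = 641 × 294.26/261.15 = 722.3 kW.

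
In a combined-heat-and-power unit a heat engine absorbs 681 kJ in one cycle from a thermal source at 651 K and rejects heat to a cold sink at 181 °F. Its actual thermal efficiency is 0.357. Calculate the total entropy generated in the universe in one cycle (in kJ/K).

ΔS_univ ≈ 0.184 kJ/K

T_C = 181 °F → (181 − 32) × 5/9 = 82.78 °C = 355.93 K.
W = η·Q_H = 0.357 × 681 = 243.1 kJ, so Q_C = Q_H − W = 437.9 kJ.
Reservoir entropy changes: ΔS_H = −Q_H/T_H = −681/651.00 = -1.046 kJ/K and ΔS_C = +Q_C/T_C = 437.9/355.93 = 1.230 kJ/K.
ΔS_univ = −Q_H/T_H + Q_C/T_C = 0.184 kJ/K (> 0, since η = 0.357 < η_Carnot = 0.453).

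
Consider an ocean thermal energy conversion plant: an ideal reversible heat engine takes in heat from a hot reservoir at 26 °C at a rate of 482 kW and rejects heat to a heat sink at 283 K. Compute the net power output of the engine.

Ẇ ≈ 26.02 kW

T_H = 26 °C → 26 + 273.15 = 299.15 K.
Carnot efficiency: η = 1 − T_C/T_H = 1 − 283.00/299.15 = 0.0540.
W = η·Q_H = 0.0540 × 482 = 26.02 kW.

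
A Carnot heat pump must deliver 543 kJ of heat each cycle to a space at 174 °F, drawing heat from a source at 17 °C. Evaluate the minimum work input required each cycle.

T_H = 174 °F → (174 − 32) × 5/9 = 78.89 °C = 352.04 K.
T_C = 17 °C → 17 + 273.15 = 290.15 K.
For a reversible heat pump, COP_HP = T_H/(T_H − T_C) = 352.04/61.89 = 5.6882.
W = Q_H/COP_HP = 543/5.6882 = 95.46 kJ.

W_in ≈ 95.46 kJ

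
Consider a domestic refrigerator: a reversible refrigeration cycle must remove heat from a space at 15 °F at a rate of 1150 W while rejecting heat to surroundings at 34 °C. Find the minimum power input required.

T_H = 34 °C → 34 + 273.15 = 307.15 K.
T_C = 15 °F → (15 − 32) × 5/9 = -9.44 °C = 263.71 K.
The reversible coefficient of performance is COP_R = T_C/(T_H − T_C) = 263.71/43.44 = 6.0699.
W = Q_C/COP_R = 1150/6.0699 = 189 W.

Ẇ_in ≈ 189 W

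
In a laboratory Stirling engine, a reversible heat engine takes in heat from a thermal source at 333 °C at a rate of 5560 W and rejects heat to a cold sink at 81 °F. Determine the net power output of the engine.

Ẇ ≈ 2800 W

T_H = 333 °C → 333 + 273.15 = 606.15 K.
T_C = 81 °F → (81 − 32) × 5/9 = 27.22 °C = 300.37 K.
For a reversible engine, η = 1 − T_C/T_H = 1 − 300.37/606.15 = 0.5045.
W = η·Q_H = 0.5045 × 5560 = 2800 W.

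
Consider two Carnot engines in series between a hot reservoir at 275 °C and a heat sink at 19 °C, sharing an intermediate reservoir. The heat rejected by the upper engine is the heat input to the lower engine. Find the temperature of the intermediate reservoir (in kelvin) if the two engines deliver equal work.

T_H = 275 °C → 275 + 273.15 = 548.15 K.
T_C = 19 °C → 19 + 273.15 = 292.15 K.
For reversible stages Q_m = Q_H·(T_m/T_H). Setting W₁ = Q_H(1 − T_m/T_H) equal to W₂ = Q_m(1 − T_C/T_m) = Q_H·(T_m − T_C)/T_H gives T_H − T_m = T_m − T_C, so T_m = (T_H + T_C)/2 = (548.15 + 292.15)/2 = 420 K.

T_m ≈ 420 K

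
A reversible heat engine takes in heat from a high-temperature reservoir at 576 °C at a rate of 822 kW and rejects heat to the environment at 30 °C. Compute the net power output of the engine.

T_H = 576 °C → 576 + 273.15 = 849.15 K.
T_C = 30 °C → 30 + 273.15 = 303.15 K.
Since the cycle is reversible, η = 1 − T_C/T_H = 1 − 303.15/849.15 = 0.6430.
W = η·Q_H = 0.6430 × 822 = 529 kW.

Ẇ ≈ 529 kW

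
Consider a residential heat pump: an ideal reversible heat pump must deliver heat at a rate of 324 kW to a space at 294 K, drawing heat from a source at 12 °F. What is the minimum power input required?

T_C = 12 °F → (12 − 32) × 5/9 = -11.11 °C = 262.04 K.
COP_HP = T_H/(T_H − T_C) = 294.00/31.96 = 9.1987.
W = Q_H/COP_HP = 324/9.1987 = 35.2 kW.

Ẇ_in ≈ 35.2 kW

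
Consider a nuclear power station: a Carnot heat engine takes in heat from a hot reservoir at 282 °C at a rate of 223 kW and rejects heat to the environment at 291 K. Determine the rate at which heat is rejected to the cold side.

T_H = 282 °C → 282 + 273.15 = 555.15 K.
For a reversible engine, η = 1 − T_C/T_H = 1 − 291.00/555.15 = 0.4758.
For a reversible cycle Q_C/Q_H = T_C/T_H, so Q_C = 223 × 291.00/555.15 = 117 kW.

Q̇_C ≈ 117 kW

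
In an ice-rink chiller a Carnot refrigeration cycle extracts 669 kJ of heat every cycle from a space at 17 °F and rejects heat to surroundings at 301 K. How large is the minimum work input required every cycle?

W_in ≈ 91.4 kJ

T_C = 17 °F → (17 − 32) × 5/9 = -8.33 °C = 264.82 K.
Carnot COP: COP_R = T_C/(T_H − T_C) = 264.82/36.18 = 7.3187.
W = Q_C/COP_R = 669/7.3187 = 91.4 kJ.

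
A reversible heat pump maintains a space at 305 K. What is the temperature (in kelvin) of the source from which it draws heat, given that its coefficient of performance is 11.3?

COP_HP = T_H/(T_H − T_C) ⇒ T_C = T_H·(COP_HP − 1)/COP_HP = 305.00 × (11.3 − 1)/11.3 = 278 K.

T_C ≈ 278 K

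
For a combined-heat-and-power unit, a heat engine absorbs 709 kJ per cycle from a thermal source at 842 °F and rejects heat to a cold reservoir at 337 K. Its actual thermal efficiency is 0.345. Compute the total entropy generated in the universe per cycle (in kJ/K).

ΔS_univ ≈ 0.3976 kJ/K

T_H = 842 °F → (842 − 32) × 5/9 = 450.00 °C = 723.15 K.
W = η·Q_H = 0.345 × 709 = 244.6 kJ, so Q_C = Q_H − W = 464.4 kJ.
Entropy balance on the reservoirs: −Q_H/T_H = -0.9804 kJ/K, +Q_C/T_C = 1.378 kJ/K.
ΔS_univ = −Q_H/T_H + Q_C/T_C = 0.3976 kJ/K (> 0, since η = 0.345 < η_Carnot = 0.534).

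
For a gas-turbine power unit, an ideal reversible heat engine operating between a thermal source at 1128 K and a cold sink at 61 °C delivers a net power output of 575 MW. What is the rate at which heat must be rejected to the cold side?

Q̇_C ≈ 242.0 MW

T_C = 61 °C → 61 + 273.15 = 334.15 K.
The Carnot efficiency is η = 1 − T_C/T_H = 1 − 334.15/1128.00 = 0.7038.
Since Q_C/Q_H = T_C/T_H and Q_H = W/η, Q_C = W·T_C/(T_H − T_C) = 575 × 334.15/793.85 = 242.0 MW.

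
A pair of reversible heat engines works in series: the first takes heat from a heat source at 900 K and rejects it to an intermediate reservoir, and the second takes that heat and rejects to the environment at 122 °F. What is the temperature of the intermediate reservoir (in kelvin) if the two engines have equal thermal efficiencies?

T_C = 122 °F → (122 − 32) × 5/9 = 50.00 °C = 323.15 K.
Equal efficiencies require 1 − T_m/T_H = 1 − T_C/T_m, i.e. T_m/T_H = T_C/T_m, so T_m = √(T_H·T_C) = √(900.00 × 323.15) = 539.3 K.

T_m ≈ 539.3 K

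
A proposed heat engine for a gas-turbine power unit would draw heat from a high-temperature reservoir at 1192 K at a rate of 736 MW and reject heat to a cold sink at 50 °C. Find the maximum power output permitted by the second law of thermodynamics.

Ẇ_max ≈ 536.5 MW

T_C = 50 °C → 50 + 273.15 = 323.15 K.
No engine can exceed the Carnot limit: η_max = 1 − T_C/T_H = 1 − 323.15/1192.00 = 0.7289.
W_max = η_max · Q_H = 0.7289 × 736 = 536.5 MW.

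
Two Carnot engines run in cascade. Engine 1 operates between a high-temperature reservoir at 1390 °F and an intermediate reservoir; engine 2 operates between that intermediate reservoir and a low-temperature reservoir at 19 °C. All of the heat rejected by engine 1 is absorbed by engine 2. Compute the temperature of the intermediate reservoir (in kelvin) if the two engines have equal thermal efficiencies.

T_m ≈ 548 K

T_H = 1390 °F → (1390 − 32) × 5/9 = 754.44 °C = 1027.59 K.
T_C = 19 °C → 19 + 273.15 = 292.15 K.
Equal efficiencies require 1 − T_m/T_H = 1 − T_C/T_m, i.e. T_m/T_H = T_C/T_m, so T_m = √(T_H·T_C) = √(1027.59 × 292.15) = 548 K.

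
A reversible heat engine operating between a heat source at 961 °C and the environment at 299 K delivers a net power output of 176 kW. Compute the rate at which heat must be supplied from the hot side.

Q̇_H ≈ 232.3 kW

T_H = 961 °C → 961 + 273.15 = 1234.15 K.
Since the cycle is reversible, η = 1 − T_C/T_H = 1 − 299.00/1234.15 = 0.7577.
Q_H = W/η = 176/0.7577 = 232.3 kW.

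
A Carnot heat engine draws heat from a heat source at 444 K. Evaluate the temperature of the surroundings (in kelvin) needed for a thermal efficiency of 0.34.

T_C ≈ 293.0 K

From η = 1 − T_C/T_H, T_C = T_H·(1 − η) = 444.00 × (1 − 0.34) = 293.0 K.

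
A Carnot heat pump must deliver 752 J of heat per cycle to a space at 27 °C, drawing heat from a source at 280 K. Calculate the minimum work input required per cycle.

T_H = 27 °C → 27 + 273.15 = 300.15 K.
For a reversible heat pump, COP_HP = T_H/(T_H − T_C) = 300.15/20.15 = 14.8958.
W = Q_H/COP_HP = 752/14.8958 = 50.5 J.

W_in ≈ 50.5 J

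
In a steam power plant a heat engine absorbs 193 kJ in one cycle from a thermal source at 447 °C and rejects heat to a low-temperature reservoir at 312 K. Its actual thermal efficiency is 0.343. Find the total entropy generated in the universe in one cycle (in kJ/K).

T_H = 447 °C → 447 + 273.15 = 720.15 K.
W = η·Q_H = 0.343 × 193 = 66.20 kJ, so Q_C = Q_H − W = 126.8 kJ.
The hot reservoir loses entropy Q_H/T_H = 193/720.15 = 0.2680 kJ/K; the cold reservoir gains Q_C/T_C = 126.8/312.00 = 0.4064 kJ/K.
ΔS_univ = −Q_H/T_H + Q_C/T_C = 0.1384 kJ/K (> 0, since η = 0.343 < η_Carnot = 0.567).

ΔS_univ ≈ 0.1384 kJ/K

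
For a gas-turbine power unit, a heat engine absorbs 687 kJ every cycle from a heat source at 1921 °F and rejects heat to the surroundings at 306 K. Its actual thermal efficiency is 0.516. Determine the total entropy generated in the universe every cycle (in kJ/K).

T_H = 1921 °F → (1921 − 32) × 5/9 = 1049.44 °C = 1322.59 K.
W = η·Q_H = 0.516 × 687 = 354.5 kJ, so Q_C = Q_H − W = 332.5 kJ.
The hot reservoir loses entropy Q_H/T_H = 687/1322.59 = 0.5194 kJ/K; the cold reservoir gains Q_C/T_C = 332.5/306.00 = 1.087 kJ/K.
ΔS_univ = −Q_H/T_H + Q_C/T_C = 0.567 kJ/K (> 0, since η = 0.516 < η_Carnot = 0.769).

ΔS_univ ≈ 0.567 kJ/K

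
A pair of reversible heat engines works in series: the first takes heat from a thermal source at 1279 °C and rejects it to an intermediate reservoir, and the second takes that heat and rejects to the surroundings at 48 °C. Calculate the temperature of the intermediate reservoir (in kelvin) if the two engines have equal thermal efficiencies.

T_H = 1279 °C → 1279 + 273.15 = 1552.15 K.
T_C = 48 °C → 48 + 273.15 = 321.15 K.
Equal efficiencies require 1 − T_m/T_H = 1 − T_C/T_m, i.e. T_m/T_H = T_C/T_m, so T_m = √(T_H·T_C) = √(1552.15 × 321.15) = 706 K.

T_m ≈ 706 K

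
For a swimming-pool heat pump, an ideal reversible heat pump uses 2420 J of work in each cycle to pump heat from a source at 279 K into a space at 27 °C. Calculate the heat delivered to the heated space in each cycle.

T_H = 27 °C → 27 + 273.15 = 300.15 K.
Reversible heating COP: COP_HP = T_H/(T_H − T_C) = 300.15/21.15 = 14.1915.
Q_H = COP_HP · W = 14.1915 × 2420 = 34300 J.

Q_H ≈ 34300 J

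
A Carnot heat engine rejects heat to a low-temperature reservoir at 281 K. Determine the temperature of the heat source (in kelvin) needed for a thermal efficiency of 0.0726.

T_H ≈ 303 K

From η = 1 − T_C/T_H, solving for T_H gives T_H = T_C/(1 − η) = 281.00/(1 − 0.0726) = 303 K.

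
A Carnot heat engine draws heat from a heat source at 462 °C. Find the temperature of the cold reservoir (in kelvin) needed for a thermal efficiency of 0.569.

T_H = 462 °C → 462 + 273.15 = 735.15 K.
From η = 1 − T_C/T_H, T_C = T_H·(1 − η) = 735.15 × (1 − 0.569) = 316.8 K.

T_C ≈ 316.8 K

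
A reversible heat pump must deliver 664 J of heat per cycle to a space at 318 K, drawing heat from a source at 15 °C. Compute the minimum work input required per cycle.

T_C = 15 °C → 15 + 273.15 = 288.15 K.
For a reversible heat pump, COP_HP = T_H/(T_H − T_C) = 318.00/29.85 = 10.6533.
W = Q_H/COP_HP = 664/10.6533 = 62.3 J.

W_in ≈ 62.3 J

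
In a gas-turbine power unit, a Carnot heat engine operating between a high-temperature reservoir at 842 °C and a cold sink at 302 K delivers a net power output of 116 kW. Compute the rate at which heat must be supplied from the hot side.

T_H = 842 °C → 842 + 273.15 = 1115.15 K.
Since the cycle is reversible, η = 1 − T_C/T_H = 1 − 302.00/1115.15 = 0.7292.
Q_H = W/η = 116/0.7292 = 159.1 kW.

Q̇_H ≈ 159.1 kW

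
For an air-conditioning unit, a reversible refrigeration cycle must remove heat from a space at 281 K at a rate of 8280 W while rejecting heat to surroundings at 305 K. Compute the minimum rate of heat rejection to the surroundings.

Q̇_H ≈ 8990 W

For a reversible cycle Q_H/Q_C = T_H/T_C, so Q_H = Q_C·T_H/T_C = 8280 × 305.00/281.00 = 8990 W.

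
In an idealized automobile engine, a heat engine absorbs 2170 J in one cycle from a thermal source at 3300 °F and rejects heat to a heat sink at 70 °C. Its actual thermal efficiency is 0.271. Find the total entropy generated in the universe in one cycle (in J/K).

T_H = 3300 °F → (3300 − 32) × 5/9 = 1815.56 °C = 2088.71 K.
T_C = 70 °C → 70 + 273.15 = 343.15 K.
W = η·Q_H = 0.271 × 2170 = 588.1 J, so Q_C = Q_H − W = 1582 J.
The hot reservoir loses entropy Q_H/T_H = 2170/2088.71 = 1.039 J/K; the cold reservoir gains Q_C/T_C = 1582/343.15 = 4.610 J/K.
ΔS_univ = −Q_H/T_H + Q_C/T_C = 3.57 J/K (> 0, since η = 0.271 < η_Carnot = 0.836).

ΔS_univ ≈ 3.57 J/K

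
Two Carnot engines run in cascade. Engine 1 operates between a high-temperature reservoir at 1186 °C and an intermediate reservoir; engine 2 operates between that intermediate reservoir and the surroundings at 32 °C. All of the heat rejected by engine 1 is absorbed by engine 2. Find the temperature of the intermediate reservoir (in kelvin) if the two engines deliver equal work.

T_m ≈ 882.2 K

T_H = 1186 °C → 1186 + 273.15 = 1459.15 K.
T_C = 32 °C → 32 + 273.15 = 305.15 K.
For reversible stages Q_m = Q_H·(T_m/T_H). Setting W₁ = Q_H(1 − T_m/T_H) equal to W₂ = Q_m(1 − T_C/T_m) = Q_H·(T_m − T_C)/T_H gives T_H − T_m = T_m − T_C, so T_m = (T_H + T_C)/2 = (1459.15 + 305.15)/2 = 882.2 K.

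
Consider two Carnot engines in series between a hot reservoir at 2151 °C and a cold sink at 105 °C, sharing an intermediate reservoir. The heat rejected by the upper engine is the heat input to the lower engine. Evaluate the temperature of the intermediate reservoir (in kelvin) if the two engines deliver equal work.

T_m ≈ 1401 K

T_H = 2151 °C → 2151 + 273.15 = 2424.15 K.
T_C = 105 °C → 105 + 273.15 = 378.15 K.
For reversible stages Q_m = Q_H·(T_m/T_H). Setting W₁ = Q_H(1 − T_m/T_H) equal to W₂ = Q_m(1 − T_C/T_m) = Q_H·(T_m − T_C)/T_H gives T_H − T_m = T_m − T_C, so T_m = (T_H + T_C)/2 = (2424.15 + 378.15)/2 = 1401 K.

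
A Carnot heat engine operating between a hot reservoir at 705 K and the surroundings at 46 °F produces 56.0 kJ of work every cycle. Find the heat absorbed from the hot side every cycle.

Q_H ≈ 93.1 kJ

T_C = 46 °F → (46 − 32) × 5/9 = 7.78 °C = 280.93 K.
η_rev = 1 − T_C/T_H = 1 − 280.93/705.00 = 0.6015.
Q_H = W/η = 56.0/0.6015 = 93.1 kJ.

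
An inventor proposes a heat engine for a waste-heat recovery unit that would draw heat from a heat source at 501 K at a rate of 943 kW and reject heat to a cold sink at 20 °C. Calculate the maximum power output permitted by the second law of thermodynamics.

Ẇ_max ≈ 391.2 kW

T_C = 20 °C → 20 + 273.15 = 293.15 K.
No engine can exceed the Carnot limit: η_max = 1 − T_C/T_H = 1 − 293.15/501.00 = 0.4149.
W_max = η_max · Q_H = 0.4149 × 943 = 391.2 kW.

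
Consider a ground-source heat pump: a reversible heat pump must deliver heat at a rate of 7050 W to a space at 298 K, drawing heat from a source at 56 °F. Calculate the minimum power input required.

Ẇ_in ≈ 272.5 W

T_C = 56 °F → (56 − 32) × 5/9 = 13.33 °C = 286.48 K.
For a reversible heat pump, COP_HP = T_H/(T_H − T_C) = 298.00/11.52 = 25.8755.
W = Q_H/COP_HP = 7050/25.8755 = 272.5 W.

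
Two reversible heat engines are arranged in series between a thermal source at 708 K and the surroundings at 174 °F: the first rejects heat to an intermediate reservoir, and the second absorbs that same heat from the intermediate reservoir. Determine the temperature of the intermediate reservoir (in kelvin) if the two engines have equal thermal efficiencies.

T_m ≈ 499.2 K

T_C = 174 °F → (174 − 32) × 5/9 = 78.89 °C = 352.04 K.
Equal efficiencies require 1 − T_m/T_H = 1 − T_C/T_m, i.e. T_m/T_H = T_C/T_m, so T_m = √(T_H·T_C) = √(708.00 × 352.04) = 499.2 K.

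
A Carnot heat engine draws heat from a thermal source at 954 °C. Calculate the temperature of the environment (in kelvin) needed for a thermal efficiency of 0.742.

T_C ≈ 317 K

T_H = 954 °C → 954 + 273.15 = 1227.15 K.
From η = 1 − T_C/T_H, T_C = T_H·(1 − η) = 1227.15 × (1 − 0.742) = 317 K.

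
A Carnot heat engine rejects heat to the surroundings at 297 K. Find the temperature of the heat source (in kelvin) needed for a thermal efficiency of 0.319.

T_H ≈ 436 K

From η = 1 − T_C/T_H, solving for T_H gives T_H = T_C/(1 − η) = 297.00/(1 − 0.319) = 436 K.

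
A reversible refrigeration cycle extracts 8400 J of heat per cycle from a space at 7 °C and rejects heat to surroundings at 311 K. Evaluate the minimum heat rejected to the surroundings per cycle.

T_C = 7 °C → 7 + 273.15 = 280.15 K.
For a reversible cycle Q_H/Q_C = T_H/T_C, so Q_H = Q_C·T_H/T_C = 8400 × 311.00/280.15 = 9330 J.

Q_H ≈ 9330 J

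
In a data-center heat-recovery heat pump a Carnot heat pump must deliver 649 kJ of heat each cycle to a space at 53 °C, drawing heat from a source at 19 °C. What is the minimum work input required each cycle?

W_in ≈ 67.7 kJ

T_H = 53 °C → 53 + 273.15 = 326.15 K.
T_C = 19 °C → 19 + 273.15 = 292.15 K.
For a reversible heat pump, COP_HP = T_H/(T_H − T_C) = 326.15/34.00 = 9.5926.
W = Q_H/COP_HP = 649/9.5926 = 67.7 kJ.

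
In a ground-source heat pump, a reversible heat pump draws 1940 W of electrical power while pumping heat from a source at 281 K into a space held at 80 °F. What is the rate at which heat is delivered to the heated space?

T_H = 80 °F → (80 − 32) × 5/9 = 26.67 °C = 299.82 K.
COP_HP = T_H/(T_H − T_C) = 299.82/18.82 = 15.9336.
Q_H = COP_HP · W = 15.9336 × 1940 = 30900 W.

Q̇_H ≈ 30900 W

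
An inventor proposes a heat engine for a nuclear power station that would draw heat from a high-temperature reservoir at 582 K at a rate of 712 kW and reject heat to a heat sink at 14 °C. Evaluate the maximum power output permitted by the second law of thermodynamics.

T_C = 14 °C → 14 + 273.15 = 287.15 K.
No engine can exceed the Carnot limit: η_max = 1 − T_C/T_H = 1 − 287.15/582.00 = 0.5066.
W_max = η_max · Q_H = 0.5066 × 712 = 360.7 kW.

Ẇ_max ≈ 360.7 kW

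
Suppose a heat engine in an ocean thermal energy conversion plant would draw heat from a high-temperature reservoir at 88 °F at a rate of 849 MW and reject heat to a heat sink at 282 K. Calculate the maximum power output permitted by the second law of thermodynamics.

T_H = 88 °F → (88 − 32) × 5/9 = 31.11 °C = 304.26 K.
No engine can exceed the Carnot limit: η_max = 1 − T_C/T_H = 1 − 282.00/304.26 = 0.0732.
W_max = η_max · Q_H = 0.0732 × 849 = 62.1 MW.

Ẇ_max ≈ 62.1 MW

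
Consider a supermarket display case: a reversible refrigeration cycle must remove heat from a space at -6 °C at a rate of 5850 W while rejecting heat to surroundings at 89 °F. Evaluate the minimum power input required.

Ẇ_in ≈ 825 W

T_H = 89 °F → (89 − 32) × 5/9 = 31.67 °C = 304.82 K.
T_C = -6 °C → -6 + 273.15 = 267.15 K.
COP_R = T_C/(T_H − T_C) = 267.15/37.67 = 7.0925.
W = Q_C/COP_R = 5850/7.0925 = 825 W.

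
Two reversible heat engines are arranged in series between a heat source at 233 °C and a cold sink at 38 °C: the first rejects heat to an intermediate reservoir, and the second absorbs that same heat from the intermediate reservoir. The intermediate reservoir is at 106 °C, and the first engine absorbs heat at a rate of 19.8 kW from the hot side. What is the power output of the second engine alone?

T_H = 233 °C → 233 + 273.15 = 506.15 K.
T_C = 38 °C → 38 + 273.15 = 311.15 K.
T_m = 106 °C → 106 + 273.15 = 379.15 K.
Heat entering the second stage: Q_m = Q_H·(T_m/T_H) = 19.8 × 379.15/506.15 = 14.8 kW.
Second-stage efficiency η₂ = 1 − T_C/T_m = 1 − 311.15/379.15 = 0.1793, so W₂ = η₂·Q_m = 2.66 kW.

Ẇ₂ ≈ 2.66 kW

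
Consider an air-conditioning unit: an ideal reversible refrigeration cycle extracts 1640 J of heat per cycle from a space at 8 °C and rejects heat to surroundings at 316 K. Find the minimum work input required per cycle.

W_in ≈ 203 J

T_C = 8 °C → 8 + 273.15 = 281.15 K.
COP_R = T_C/(T_H − T_C) = 281.15/34.85 = 8.0674.
W = Q_C/COP_R = 1640/8.0674 = 203 J.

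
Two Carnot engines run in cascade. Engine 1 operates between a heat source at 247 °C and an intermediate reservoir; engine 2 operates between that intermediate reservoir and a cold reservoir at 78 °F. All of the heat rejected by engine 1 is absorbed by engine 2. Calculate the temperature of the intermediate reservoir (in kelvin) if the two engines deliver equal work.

T_H = 247 °C → 247 + 273.15 = 520.15 K.
T_C = 78 °F → (78 − 32) × 5/9 = 25.56 °C = 298.71 K.
For reversible stages Q_m = Q_H·(T_m/T_H). Setting W₁ = Q_H(1 − T_m/T_H) equal to W₂ = Q_m(1 − T_C/T_m) = Q_H·(T_m − T_C)/T_H gives T_H − T_m = T_m − T_C, so T_m = (T_H + T_C)/2 = (520.15 + 298.71)/2 = 409.4 K.

T_m ≈ 409.4 K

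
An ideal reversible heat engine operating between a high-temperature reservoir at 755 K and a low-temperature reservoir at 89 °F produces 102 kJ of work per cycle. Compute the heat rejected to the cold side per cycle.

Q_C ≈ 69.1 kJ

T_C = 89 °F → (89 − 32) × 5/9 = 31.67 °C = 304.82 K.
η_rev = 1 − T_C/T_H = 1 − 304.82/755.00 = 0.5963.
Since Q_C/Q_H = T_C/T_H and Q_H = W/η, Q_C = W·T_C/(T_H − T_C) = 102 × 304.82/450.18 = 69.1 kJ.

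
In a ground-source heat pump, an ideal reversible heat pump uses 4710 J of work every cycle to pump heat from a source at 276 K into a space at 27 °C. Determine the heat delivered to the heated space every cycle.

Q_H ≈ 58500 J

T_H = 27 °C → 27 + 273.15 = 300.15 K.
For a reversible heat pump, COP_HP = T_H/(T_H − T_C) = 300.15/24.15 = 12.4286.
Q_H = COP_HP · W = 12.4286 × 4710 = 58500 J.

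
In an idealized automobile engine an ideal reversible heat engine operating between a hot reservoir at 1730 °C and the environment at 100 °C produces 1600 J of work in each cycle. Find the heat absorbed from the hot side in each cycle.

T_H = 1730 °C → 1730 + 273.15 = 2003.15 K.
T_C = 100 °C → 100 + 273.15 = 373.15 K.
The Carnot efficiency is η = 1 − T_C/T_H = 1 − 373.15/2003.15 = 0.8137.
Q_H = W/η = 1600/0.8137 = 1970 J.

Q_H ≈ 1970 J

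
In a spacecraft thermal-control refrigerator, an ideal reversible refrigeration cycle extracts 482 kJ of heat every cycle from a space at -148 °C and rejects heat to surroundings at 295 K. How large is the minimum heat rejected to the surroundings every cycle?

Q_H ≈ 1136 kJ

T_C = -148 °C → -148 + 273.15 = 125.15 K.
For a reversible cycle Q_H/Q_C = T_H/T_C, so Q_H = Q_C·T_H/T_C = 482 × 295.00/125.15 = 1136 kJ.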